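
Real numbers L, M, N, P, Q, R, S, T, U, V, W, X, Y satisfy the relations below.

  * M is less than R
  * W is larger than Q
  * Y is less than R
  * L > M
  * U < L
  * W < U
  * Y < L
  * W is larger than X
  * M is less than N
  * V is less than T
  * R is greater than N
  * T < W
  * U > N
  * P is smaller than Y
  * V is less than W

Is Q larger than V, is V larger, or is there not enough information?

undetermined

Following every chain through V: above V we get T, W, U, L.
Q is not reached, and no chain runs the other way from Q to V.
So the given relations leave the order of V and Q undetermined.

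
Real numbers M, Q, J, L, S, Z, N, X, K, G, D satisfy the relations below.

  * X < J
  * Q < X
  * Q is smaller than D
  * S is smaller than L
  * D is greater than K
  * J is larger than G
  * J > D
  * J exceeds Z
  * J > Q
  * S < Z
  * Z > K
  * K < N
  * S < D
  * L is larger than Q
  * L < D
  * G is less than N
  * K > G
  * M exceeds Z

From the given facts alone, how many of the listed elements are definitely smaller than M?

4

The elements the relations force below M are S, G, K, Z — no chain reaches any other.
That is 4.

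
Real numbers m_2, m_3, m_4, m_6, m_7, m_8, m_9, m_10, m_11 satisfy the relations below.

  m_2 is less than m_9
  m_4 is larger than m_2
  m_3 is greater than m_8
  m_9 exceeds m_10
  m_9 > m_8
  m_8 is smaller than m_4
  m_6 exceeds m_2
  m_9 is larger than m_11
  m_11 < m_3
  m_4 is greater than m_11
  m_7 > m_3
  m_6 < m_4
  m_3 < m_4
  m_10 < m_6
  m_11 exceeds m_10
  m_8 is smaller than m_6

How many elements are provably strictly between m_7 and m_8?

1

The relations place m_8 below m_7. An element lies strictly between them when it is forced above m_8 and also forced below m_7.
Above m_8: {m_3, m_6, m_9, m_4}. Below m_7: {m_10, m_11, m_3}.
Intersection: {m_3} — 1.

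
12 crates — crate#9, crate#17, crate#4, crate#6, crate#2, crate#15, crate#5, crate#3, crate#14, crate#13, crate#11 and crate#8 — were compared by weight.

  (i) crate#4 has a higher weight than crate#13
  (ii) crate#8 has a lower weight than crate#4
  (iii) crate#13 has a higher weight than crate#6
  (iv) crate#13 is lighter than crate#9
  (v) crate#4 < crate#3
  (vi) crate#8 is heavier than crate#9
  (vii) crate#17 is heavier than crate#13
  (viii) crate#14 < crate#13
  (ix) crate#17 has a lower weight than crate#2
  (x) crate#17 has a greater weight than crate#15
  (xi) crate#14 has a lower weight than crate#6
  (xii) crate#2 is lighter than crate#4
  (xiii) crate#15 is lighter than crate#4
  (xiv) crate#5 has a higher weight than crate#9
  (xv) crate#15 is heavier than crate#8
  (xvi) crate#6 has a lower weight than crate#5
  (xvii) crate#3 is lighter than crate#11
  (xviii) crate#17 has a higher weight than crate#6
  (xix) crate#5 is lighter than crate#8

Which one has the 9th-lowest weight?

The consecutive relations fix a unique order: crate#14 < crate#6 < crate#13 < crate#9 < crate#5 < crate#8 < crate#15 < crate#17 < crate#2 < crate#4 < crate#3 < crate#11.
Counting 9 from the smallest end gives crate#2.

crate#2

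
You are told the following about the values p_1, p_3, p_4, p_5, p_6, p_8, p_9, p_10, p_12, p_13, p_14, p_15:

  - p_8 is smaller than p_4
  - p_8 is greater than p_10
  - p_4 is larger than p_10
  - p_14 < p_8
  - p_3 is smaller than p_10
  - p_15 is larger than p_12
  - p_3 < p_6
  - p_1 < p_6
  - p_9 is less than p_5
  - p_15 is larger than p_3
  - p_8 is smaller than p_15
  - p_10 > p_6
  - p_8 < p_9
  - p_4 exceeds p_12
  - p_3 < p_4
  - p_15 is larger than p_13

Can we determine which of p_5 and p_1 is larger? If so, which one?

p_5

p_1 < p_6 < p_10 < p_8 < p_9 < p_5, by transitivity through p_6, p_10, p_8, p_9.
So p_5 is larger.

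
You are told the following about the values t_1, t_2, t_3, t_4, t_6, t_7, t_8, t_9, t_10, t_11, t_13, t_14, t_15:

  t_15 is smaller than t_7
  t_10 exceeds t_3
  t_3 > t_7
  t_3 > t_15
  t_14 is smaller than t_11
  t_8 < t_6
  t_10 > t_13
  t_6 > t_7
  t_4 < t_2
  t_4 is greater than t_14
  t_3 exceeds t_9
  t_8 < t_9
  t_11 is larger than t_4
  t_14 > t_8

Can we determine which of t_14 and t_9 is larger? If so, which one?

Following every chain through t_14: above t_14 we get t_4, t_11, t_2; below t_14 we get t_8.
t_9 is not reached, and no chain runs the other way from t_9 to t_14.
So the given relations leave the order of t_14 and t_9 undetermined.

undetermined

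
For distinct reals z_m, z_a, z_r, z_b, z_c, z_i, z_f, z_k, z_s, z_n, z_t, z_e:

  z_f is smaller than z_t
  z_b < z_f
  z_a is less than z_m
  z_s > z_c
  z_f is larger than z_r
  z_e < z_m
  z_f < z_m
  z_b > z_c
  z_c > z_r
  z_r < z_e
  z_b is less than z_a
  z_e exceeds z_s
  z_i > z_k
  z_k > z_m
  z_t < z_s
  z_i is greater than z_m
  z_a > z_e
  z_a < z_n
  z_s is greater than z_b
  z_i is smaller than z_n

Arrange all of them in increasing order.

z_r < z_c < z_b < z_f < z_t < z_s < z_e < z_a < z_m < z_k < z_i < z_n

Nothing is placed below z_r, so it is least; from there z_r < z_c; z_c < z_b; z_b < z_f; z_f < z_t; z_t < z_s; z_s < z_e; z_e < z_a; z_a < z_m; z_m < z_k; z_k < z_i; z_i < z_n, each given directly.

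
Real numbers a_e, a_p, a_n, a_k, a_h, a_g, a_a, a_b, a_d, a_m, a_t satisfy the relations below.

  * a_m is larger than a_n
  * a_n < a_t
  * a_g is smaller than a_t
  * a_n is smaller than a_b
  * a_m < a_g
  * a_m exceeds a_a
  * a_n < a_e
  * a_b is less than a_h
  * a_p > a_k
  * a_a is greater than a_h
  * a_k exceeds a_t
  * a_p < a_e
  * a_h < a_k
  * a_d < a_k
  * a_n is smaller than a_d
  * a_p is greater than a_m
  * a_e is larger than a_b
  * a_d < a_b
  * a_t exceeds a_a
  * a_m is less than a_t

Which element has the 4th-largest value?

a_t

The consecutive relations fix a unique order: a_n < a_d < a_b < a_h < a_a < a_m < a_g < a_t < a_k < a_p < a_e.
Counting 4 from the largest end gives a_t.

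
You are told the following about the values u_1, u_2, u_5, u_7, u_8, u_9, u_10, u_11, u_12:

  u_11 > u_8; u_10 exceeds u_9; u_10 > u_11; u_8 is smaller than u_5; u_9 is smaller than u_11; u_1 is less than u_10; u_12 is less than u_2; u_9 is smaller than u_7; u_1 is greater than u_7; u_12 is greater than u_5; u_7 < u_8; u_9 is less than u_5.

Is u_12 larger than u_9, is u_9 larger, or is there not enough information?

u_9 < u_7 and u_7 < u_8 give u_9 < u_8.
With u_8 < u_5: u_9 < u_7 < u_8 < u_5.
Then u_5 < u_12 extends the chain to u_12.
So u_12 is larger.

u_12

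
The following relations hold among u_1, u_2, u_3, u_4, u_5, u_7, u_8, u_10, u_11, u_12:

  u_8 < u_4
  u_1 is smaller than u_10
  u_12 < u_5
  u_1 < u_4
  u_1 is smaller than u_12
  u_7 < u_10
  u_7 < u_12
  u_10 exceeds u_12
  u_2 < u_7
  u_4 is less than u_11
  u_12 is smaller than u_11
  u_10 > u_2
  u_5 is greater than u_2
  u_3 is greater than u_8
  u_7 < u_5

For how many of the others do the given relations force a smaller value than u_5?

Directly below u_5: u_2, u_7, u_12.
One step further: u_1 (4 so far).
Nothing else is reachable below u_5; 4 in all.

4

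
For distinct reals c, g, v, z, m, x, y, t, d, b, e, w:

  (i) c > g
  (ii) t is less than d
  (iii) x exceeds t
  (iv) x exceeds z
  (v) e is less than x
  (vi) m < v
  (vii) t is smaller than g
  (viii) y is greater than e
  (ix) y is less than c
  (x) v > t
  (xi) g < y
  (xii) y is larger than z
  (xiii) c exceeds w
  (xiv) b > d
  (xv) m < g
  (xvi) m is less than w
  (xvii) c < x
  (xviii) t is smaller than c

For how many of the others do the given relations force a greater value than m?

6

Directly above m: w, g, v.
One step further: y, c (5 so far).
One step further: x (6 so far).
No other element is forced above m by the given relations, so the count is 6.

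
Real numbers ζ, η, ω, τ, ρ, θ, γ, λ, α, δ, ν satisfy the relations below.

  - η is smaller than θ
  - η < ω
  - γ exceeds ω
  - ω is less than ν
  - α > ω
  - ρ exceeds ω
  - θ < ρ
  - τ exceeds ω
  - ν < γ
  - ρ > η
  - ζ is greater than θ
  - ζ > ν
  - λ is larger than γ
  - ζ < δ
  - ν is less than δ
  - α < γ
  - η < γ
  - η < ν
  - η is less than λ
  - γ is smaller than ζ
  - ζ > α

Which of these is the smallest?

η

Chaining upward from η: directly above it, ω, θ, ν, γ, ρ, λ; then α, τ, ζ, δ.
That covers every other element, and nothing is given below η, so η is the smallest.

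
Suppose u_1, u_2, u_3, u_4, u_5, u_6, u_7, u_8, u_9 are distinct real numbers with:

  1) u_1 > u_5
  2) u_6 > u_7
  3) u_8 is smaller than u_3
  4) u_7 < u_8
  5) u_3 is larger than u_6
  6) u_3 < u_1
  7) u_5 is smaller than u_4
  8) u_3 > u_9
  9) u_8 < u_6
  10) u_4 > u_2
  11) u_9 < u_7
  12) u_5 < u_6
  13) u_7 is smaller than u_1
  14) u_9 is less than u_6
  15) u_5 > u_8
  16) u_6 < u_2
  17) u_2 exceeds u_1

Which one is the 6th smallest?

u_3

The consecutive relations fix a unique order: u_9 < u_7 < u_8 < u_5 < u_6 < u_3 < u_1 < u_2 < u_4.
Counting 6 from the smallest end gives u_3.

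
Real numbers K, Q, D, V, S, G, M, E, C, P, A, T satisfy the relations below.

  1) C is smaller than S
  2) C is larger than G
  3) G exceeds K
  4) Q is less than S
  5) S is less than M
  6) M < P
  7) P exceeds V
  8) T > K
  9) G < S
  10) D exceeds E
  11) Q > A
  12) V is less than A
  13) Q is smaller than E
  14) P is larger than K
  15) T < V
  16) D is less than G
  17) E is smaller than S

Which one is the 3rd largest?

Piecing the relations together gives one ordering: K < T < V < A < Q < E < D < G < C < S < M < P.
Counting 3 from the largest end gives S.

S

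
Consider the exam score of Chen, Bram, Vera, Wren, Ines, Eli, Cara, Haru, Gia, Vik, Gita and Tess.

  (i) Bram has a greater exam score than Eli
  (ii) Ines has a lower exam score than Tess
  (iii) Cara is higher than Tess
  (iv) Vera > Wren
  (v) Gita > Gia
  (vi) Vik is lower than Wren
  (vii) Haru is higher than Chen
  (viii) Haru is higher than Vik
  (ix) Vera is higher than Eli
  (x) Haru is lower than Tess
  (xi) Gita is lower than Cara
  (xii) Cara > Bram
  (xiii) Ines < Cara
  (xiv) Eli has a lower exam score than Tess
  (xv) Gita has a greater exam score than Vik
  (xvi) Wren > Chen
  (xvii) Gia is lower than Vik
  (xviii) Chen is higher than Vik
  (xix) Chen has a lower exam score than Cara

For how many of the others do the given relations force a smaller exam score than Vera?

5

Directly below Vera: Eli, Wren.
One step further: Vik, Chen (4 so far).
One step further: Gia (5 so far).
Nothing else is reachable below Vera; 5 in all.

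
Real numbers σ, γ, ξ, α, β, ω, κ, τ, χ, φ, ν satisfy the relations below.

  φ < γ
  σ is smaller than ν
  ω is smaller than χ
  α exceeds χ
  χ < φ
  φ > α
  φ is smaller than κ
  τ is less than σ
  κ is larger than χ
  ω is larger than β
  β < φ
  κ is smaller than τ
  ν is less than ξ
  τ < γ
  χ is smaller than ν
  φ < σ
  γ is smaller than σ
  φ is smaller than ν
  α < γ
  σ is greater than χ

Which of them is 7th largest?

φ

The consecutive relations fix a unique order: β < ω < χ < α < φ < κ < τ < γ < σ < ν < ξ.
Counting 7 from the largest end gives φ.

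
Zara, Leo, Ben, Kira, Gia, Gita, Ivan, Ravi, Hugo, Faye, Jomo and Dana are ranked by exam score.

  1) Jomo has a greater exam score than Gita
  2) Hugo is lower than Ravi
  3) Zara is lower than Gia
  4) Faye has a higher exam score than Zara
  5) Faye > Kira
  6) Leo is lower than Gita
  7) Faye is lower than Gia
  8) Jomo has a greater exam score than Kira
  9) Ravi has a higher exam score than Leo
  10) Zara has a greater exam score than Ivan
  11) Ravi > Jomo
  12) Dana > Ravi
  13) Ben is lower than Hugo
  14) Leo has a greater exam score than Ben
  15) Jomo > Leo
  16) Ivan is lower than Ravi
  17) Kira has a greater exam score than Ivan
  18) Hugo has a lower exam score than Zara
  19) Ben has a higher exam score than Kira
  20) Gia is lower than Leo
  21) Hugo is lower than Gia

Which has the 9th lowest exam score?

Gita

Piecing the relations together gives one ordering: Ivan < Kira < Ben < Hugo < Zara < Faye < Gia < Leo < Gita < Jomo < Ravi < Dana.
Counting 9 from the smallest end gives Gita.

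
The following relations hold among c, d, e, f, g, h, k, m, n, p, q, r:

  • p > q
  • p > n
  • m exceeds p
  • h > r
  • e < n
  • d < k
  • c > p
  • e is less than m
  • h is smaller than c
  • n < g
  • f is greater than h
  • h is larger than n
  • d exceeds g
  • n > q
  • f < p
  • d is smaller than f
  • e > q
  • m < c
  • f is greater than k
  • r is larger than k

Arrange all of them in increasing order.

q < e < n < g < d < k < r < h < f < p < m < c

The consecutive links are each given: q < e; e < n; n < g; g < d; d < k; k < r; r < h; h < f; f < p; p < m; m < c.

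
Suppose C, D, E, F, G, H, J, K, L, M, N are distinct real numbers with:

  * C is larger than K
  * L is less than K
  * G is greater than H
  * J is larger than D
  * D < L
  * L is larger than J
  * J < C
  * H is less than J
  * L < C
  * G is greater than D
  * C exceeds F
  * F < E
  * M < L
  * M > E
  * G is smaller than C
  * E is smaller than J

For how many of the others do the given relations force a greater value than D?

5

From D the given relations immediately reach G, J, L.
From those, K, C — 5 in total.
Nothing else is reachable above D; 5 in all.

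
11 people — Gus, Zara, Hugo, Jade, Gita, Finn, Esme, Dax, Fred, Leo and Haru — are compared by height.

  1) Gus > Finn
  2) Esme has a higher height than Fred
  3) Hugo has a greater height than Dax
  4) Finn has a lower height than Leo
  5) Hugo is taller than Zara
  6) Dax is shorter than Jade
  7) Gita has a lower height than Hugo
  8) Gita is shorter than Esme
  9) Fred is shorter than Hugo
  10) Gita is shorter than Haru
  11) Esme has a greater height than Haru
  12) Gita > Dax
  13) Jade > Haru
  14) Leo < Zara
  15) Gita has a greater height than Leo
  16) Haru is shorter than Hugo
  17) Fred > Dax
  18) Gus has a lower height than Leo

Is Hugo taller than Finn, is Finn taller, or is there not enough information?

Hugo

Finn < Leo and Leo < Gita give Finn < Gita.
Then Gita < Haru extends the chain to Haru.
Then Haru < Hugo extends the chain to Hugo.
So Hugo is taller.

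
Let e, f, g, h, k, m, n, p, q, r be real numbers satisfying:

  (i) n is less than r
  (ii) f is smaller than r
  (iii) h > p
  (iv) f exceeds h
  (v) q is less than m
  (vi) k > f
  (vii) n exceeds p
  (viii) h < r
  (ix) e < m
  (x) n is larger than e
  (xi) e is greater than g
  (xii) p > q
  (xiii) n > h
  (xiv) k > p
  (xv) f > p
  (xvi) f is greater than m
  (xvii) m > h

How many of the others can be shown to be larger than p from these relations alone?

6

From p the given relations immediately reach h, f, k, n.
From those, m, r — 6 in total.
No other element is forced above p by the given relations, so the count is 6.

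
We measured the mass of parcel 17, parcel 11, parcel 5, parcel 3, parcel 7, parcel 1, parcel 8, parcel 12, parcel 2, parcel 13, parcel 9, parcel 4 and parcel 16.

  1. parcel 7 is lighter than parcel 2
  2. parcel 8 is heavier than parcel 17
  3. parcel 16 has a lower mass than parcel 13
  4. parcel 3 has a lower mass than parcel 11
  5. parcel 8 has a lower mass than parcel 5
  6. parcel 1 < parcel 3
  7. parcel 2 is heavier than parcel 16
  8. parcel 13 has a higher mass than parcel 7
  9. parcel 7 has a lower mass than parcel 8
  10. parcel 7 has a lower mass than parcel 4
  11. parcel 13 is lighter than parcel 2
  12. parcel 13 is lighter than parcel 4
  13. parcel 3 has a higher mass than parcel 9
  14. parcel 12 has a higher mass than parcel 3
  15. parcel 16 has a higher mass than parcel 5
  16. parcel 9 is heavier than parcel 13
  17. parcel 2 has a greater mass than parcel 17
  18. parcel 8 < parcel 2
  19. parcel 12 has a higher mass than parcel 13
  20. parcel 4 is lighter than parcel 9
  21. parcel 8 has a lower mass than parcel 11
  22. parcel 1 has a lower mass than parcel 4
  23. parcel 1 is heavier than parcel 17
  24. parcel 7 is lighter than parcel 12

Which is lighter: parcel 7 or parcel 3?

parcel 7

parcel 7 < parcel 8 and parcel 8 < parcel 5 give parcel 7 < parcel 5.
With parcel 5 < parcel 16: parcel 7 < parcel 8 < parcel 5 < parcel 16.
With parcel 16 < parcel 13: parcel 7 < parcel 8 < parcel 5 < parcel 16 < parcel 13.
Then parcel 13 < parcel 4 extends the chain to parcel 4.
With parcel 4 < parcel 9: parcel 7 < parcel 8 < parcel 5 < parcel 16 < parcel 13 < parcel 4 < parcel 9.
With parcel 9 < parcel 3: parcel 7 < parcel 8 < parcel 5 < parcel 16 < parcel 13 < parcel 4 < parcel 9 < parcel 3.
So parcel 7 < parcel 3; parcel 7 is the lighter of the two.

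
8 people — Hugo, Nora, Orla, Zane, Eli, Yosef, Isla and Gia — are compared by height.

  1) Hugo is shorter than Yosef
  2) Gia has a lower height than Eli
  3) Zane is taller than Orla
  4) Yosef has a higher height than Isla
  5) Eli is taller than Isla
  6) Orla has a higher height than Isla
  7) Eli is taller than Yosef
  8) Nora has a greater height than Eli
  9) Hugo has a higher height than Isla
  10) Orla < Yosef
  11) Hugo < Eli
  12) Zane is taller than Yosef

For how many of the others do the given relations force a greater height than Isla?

6

Directly above Isla: Orla, Hugo, Yosef, Eli.
One step further: Zane, Nora (6 so far).
No other element is forced above Isla by the given relations, so the count is 6.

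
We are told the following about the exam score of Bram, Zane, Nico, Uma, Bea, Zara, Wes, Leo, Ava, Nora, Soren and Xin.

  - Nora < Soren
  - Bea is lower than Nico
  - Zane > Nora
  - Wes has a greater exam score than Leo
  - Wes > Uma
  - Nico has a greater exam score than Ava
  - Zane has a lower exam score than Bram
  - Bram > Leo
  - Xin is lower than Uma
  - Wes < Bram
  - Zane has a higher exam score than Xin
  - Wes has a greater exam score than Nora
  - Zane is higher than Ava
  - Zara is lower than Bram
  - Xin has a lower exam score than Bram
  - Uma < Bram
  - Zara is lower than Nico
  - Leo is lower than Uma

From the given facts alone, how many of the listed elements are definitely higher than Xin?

4

From Xin the given relations immediately reach Uma, Zane, Bram.
From those, Wes — 4 in total.
No other element is forced above Xin by the given relations, so the count is 4.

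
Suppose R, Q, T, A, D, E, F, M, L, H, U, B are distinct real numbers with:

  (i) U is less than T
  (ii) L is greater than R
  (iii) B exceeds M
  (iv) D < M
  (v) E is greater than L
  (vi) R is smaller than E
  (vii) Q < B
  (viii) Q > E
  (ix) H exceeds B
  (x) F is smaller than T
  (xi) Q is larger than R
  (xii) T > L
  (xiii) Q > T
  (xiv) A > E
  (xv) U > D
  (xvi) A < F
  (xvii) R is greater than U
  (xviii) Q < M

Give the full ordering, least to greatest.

D < U < R < L < E < A < F < T < Q < M < B < H

The consecutive links are each given: D < U; U < R; R < L; L < E; E < A; A < F; F < T; T < Q; Q < M; M < B; B < H.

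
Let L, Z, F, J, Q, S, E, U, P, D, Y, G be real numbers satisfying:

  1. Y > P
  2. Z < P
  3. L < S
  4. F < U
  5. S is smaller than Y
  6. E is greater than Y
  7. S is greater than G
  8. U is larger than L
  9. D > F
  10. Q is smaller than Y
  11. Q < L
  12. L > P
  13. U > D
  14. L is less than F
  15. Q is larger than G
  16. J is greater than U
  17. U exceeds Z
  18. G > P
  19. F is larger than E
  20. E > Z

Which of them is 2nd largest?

U

Chaining the given pairs: Z < P < G < Q < L < S < Y < E < F < D < U < J.
The 2nd largest is U.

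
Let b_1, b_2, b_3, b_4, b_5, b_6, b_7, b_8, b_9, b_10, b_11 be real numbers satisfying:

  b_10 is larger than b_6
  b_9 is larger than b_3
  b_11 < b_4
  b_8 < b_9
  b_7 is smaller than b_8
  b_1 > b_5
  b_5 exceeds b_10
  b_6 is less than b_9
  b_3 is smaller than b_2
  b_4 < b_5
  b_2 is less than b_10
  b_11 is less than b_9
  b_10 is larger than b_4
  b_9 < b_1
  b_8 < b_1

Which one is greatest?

b_1

Chaining downward from b_1: directly below it, b_8, b_9, b_5; then b_7, b_3, b_6, b_11, b_4, b_10; then b_2.
That covers every other element, and nothing is given above b_1, so b_1 is the greatest.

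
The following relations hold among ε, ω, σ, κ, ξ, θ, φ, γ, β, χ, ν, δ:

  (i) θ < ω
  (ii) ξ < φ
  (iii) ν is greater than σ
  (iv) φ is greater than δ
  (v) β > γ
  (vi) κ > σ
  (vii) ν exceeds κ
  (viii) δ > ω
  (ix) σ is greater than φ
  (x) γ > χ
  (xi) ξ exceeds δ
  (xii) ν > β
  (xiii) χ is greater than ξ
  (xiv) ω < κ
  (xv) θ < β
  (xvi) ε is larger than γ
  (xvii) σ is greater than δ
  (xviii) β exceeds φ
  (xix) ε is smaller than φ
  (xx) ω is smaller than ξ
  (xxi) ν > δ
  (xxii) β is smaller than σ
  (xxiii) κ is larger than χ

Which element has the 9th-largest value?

Piecing the relations together gives one ordering: θ < ω < δ < ξ < χ < γ < ε < φ < β < σ < κ < ν.
The 9th largest is ξ.

ξ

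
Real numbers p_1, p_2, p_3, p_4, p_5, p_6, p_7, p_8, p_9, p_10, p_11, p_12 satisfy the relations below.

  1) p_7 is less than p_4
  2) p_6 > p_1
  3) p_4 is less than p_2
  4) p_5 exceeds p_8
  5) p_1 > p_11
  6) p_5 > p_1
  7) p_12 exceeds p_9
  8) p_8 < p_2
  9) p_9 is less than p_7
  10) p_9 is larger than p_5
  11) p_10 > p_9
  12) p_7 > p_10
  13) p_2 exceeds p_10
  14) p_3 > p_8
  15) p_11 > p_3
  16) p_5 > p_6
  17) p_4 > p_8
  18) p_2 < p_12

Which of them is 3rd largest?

The consecutive relations fix a unique order: p_8 < p_3 < p_11 < p_1 < p_6 < p_5 < p_9 < p_10 < p_7 < p_4 < p_2 < p_12.
The 3rd largest is p_4.

p_4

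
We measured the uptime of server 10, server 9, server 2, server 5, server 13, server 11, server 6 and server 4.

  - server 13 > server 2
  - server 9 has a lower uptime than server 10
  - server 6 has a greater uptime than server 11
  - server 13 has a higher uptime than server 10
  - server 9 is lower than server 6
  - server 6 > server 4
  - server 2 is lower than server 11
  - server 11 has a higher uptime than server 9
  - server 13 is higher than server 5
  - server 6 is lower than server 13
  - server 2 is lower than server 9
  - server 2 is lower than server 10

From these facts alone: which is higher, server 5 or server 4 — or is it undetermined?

undetermined

Following every chain through server 4: above server 4 we get server 6, server 13.
server 5 is not reached, and no chain runs the other way from server 5 to server 4.
So the given relations leave the order of server 4 and server 5 undetermined.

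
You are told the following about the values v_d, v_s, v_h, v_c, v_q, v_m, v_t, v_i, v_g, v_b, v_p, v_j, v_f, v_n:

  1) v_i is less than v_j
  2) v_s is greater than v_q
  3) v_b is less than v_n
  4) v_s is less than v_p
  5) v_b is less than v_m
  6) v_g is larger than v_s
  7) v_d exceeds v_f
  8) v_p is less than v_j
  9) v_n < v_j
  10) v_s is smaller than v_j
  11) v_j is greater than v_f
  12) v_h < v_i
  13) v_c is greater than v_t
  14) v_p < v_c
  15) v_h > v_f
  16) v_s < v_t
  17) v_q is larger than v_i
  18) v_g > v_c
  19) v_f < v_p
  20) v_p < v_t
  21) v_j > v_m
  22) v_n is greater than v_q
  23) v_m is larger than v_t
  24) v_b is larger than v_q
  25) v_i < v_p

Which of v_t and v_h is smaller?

The relevant relations are v_h < v_i; v_i < v_q; v_q < v_s; v_s < v_p; v_p < v_t.
Chaining these gives v_h < v_i < v_q < v_s < v_p < v_t.
So v_h < v_t; v_h is the smaller of the two.

v_h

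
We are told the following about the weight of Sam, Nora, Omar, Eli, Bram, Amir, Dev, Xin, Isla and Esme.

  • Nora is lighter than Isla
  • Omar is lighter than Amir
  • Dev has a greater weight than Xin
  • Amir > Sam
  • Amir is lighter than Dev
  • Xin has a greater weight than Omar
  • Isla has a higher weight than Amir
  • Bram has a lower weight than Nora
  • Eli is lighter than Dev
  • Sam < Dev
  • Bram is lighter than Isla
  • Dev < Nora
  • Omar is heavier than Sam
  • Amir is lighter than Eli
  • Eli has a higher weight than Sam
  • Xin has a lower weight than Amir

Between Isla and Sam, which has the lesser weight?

Sam < Omar and Omar < Xin give Sam < Xin.
With Xin < Amir: Sam < Omar < Xin < Amir.
Then Amir < Eli extends the chain to Eli.
Then Eli < Dev extends the chain to Dev.
With Dev < Nora: Sam < Omar < Xin < Amir < Eli < Dev < Nora.
With Nora < Isla: Sam < Omar < Xin < Amir < Eli < Dev < Nora < Isla.
So Sam < Isla; Sam is the lighter of the two.

Sam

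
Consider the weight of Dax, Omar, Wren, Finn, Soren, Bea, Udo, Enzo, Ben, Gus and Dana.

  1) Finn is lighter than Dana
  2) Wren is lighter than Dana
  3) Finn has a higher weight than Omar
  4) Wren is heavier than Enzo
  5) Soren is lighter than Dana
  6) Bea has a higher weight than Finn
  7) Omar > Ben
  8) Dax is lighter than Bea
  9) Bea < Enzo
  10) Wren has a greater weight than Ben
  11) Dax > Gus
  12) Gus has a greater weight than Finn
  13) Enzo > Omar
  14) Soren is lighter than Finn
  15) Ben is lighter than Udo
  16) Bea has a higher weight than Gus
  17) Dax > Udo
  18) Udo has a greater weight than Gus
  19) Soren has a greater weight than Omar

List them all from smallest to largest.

Each adjacent pair is fixed by a given relation: Ben < Omar; Omar < Soren; Soren < Finn; Finn < Gus; Gus < Udo; Udo < Dax; Dax < Bea; Bea < Enzo; Enzo < Wren; Wren < Dana. Chaining them end to end gives the full order.

Ben < Omar < Soren < Finn < Gus < Udo < Dax < Bea < Enzo < Wren < Dana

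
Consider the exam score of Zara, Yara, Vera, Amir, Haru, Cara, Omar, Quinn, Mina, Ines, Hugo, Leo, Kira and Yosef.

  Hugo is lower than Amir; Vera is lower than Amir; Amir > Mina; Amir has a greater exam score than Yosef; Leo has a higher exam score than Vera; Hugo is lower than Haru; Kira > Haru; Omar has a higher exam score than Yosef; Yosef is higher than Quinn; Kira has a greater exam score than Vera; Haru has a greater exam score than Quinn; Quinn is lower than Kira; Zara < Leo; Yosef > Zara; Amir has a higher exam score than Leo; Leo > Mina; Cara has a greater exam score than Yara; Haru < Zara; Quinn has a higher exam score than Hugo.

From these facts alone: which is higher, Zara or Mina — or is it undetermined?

Following every chain through Mina: above Mina we get Leo, Amir.
Zara is not reached, and no chain runs the other way from Zara to Mina.
So the given relations leave the order of Mina and Zara undetermined.

undetermined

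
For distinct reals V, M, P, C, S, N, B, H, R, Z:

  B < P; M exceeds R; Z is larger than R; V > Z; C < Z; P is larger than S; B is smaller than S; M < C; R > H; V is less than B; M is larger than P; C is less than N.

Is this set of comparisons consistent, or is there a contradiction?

We have C < Z stated directly, yet also Z < V < B < S < P < M < C by chaining the others — so Z < C. Contradiction.

inconsistent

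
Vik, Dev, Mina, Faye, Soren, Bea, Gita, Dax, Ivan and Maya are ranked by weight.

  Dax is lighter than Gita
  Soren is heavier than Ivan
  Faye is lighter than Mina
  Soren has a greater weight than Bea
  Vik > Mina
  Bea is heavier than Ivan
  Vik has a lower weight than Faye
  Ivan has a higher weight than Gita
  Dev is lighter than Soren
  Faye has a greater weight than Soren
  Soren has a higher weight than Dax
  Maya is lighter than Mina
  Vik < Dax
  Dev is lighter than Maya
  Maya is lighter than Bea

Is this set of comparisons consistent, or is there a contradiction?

We have Faye < Mina stated directly, yet also Mina < Vik < Dax < Gita < Ivan < Bea < Soren < Faye by chaining the others — so Mina < Faye. Contradiction.

inconsistent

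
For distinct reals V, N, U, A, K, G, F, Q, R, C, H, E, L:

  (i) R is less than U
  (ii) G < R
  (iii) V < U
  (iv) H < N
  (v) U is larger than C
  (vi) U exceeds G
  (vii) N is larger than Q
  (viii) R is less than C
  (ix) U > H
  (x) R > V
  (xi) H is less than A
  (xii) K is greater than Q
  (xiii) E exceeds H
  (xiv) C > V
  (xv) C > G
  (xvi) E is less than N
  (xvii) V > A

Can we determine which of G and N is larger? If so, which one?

undetermined

Following every chain through G: above G we get R, C, U.
N is not reached, and no chain runs the other way from N to G.
So the given relations leave the order of G and N undetermined.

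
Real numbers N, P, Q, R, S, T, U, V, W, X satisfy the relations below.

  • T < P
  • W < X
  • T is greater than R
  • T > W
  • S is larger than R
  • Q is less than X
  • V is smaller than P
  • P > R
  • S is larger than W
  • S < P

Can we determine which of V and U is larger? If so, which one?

Following every chain through V: above V we get P.
U is not reached, and no chain runs the other way from U to V.
So the given relations leave the order of V and U undetermined.

undetermined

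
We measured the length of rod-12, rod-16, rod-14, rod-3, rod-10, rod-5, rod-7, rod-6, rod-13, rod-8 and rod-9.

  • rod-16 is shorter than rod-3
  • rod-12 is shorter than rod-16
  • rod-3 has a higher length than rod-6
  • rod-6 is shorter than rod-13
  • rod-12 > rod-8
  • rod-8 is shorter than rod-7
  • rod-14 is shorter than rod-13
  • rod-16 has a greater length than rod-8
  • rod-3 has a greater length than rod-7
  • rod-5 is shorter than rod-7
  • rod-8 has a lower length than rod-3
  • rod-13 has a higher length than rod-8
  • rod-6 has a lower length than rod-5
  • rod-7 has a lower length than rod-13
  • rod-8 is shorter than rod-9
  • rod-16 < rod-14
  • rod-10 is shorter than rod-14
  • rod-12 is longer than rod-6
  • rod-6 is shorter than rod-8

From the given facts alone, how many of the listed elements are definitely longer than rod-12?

4

From rod-12 the given relations immediately reach rod-16.
From those, rod-14, rod-3 — 3 in total.
From those, rod-13 — 4 in total.
Nothing else is reachable above rod-12; 4 in all.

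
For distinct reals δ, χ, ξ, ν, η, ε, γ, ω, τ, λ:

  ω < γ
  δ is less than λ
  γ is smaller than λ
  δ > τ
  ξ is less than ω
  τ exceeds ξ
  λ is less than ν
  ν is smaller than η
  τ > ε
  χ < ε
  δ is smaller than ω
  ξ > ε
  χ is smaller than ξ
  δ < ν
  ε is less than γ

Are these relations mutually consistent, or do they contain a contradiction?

consistent

Every relation is compatible with χ < ε < ξ < τ < δ < ω < γ < λ < ν < η; the set is consistent.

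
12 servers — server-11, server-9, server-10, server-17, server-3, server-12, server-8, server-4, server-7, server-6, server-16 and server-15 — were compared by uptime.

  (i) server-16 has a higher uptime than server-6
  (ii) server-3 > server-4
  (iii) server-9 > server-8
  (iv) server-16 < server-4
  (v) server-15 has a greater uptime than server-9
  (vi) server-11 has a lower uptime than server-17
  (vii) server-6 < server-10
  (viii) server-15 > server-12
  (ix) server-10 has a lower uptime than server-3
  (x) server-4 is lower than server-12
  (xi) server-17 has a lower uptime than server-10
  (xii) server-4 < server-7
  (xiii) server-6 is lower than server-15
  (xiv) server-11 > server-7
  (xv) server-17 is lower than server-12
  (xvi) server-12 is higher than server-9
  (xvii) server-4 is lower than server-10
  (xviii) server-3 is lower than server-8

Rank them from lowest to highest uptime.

Nothing is placed below server-6, so it is least; from there server-6 < server-16; server-16 < server-4; server-4 < server-7; server-7 < server-11; server-11 < server-17; server-17 < server-10; server-10 < server-3; server-3 < server-8; server-8 < server-9; server-9 < server-12; server-12 < server-15, each given directly.

server-6 < server-16 < server-4 < server-7 < server-11 < server-17 < server-10 < server-3 < server-8 < server-9 < server-12 < server-15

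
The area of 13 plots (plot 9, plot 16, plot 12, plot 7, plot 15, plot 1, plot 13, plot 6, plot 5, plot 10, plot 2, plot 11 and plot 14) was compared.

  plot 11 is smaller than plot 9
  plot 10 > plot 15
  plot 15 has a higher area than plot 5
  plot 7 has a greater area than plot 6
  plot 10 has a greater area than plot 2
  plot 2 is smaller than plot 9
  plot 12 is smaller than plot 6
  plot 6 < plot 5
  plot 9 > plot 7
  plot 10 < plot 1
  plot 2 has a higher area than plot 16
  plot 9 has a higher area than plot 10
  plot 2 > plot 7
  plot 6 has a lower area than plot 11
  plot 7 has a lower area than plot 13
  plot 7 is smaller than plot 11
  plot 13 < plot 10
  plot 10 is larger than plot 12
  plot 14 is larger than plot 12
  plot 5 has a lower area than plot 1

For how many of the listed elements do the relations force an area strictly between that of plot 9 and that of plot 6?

7

Chaining upward from plot 6 reaches: plot 5, plot 7, plot 15, plot 2, plot 11, plot 13, plot 10, plot 1.
Chaining downward from plot 9 reaches: plot 12, plot 5, plot 7, plot 16, plot 15, plot 2, plot 11, plot 13, plot 10.
Strictly between plot 6 and plot 9 are those in both lists: plot 5, plot 7, plot 15, plot 2, plot 11, plot 13, plot 10 — 7 elements.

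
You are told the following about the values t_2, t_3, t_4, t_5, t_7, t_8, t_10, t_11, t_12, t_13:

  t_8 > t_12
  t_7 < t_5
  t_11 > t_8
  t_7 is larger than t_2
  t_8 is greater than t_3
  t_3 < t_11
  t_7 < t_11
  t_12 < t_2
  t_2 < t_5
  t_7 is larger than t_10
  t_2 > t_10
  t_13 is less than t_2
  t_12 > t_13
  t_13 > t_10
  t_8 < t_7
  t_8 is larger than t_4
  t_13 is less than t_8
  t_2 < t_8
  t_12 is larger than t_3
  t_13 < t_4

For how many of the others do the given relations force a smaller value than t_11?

The elements the relations force below t_11 are t_10, t_13, t_3, t_12, t_4, t_2, t_8, t_7 — no chain reaches any other.
That is 8.

8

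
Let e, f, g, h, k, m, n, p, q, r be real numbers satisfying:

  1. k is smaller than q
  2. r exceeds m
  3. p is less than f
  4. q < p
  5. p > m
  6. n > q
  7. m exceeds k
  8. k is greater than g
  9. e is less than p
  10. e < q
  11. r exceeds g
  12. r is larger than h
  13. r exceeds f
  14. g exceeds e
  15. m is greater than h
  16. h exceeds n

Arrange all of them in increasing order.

e < g < k < q < n < h < m < p < f < r

The consecutive links are each given: e < g; g < k; k < q; q < n; n < h; h < m; m < p; p < f; f < r.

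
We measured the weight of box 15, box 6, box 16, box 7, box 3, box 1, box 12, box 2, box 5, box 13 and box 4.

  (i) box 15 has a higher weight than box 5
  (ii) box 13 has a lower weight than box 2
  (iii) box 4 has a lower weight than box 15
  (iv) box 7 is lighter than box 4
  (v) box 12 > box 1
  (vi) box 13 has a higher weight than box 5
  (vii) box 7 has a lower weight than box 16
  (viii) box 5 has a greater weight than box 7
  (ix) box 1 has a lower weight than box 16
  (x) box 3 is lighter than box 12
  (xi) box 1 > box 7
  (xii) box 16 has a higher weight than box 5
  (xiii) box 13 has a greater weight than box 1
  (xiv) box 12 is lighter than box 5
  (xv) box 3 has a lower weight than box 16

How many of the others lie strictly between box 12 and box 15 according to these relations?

1

Chaining upward from box 12 reaches: box 5, box 13, box 16, box 2.
Chaining downward from box 15 reaches: box 3, box 7, box 1, box 4, box 5.
Strictly between box 12 and box 15 are those in both lists: box 5 — 1 element.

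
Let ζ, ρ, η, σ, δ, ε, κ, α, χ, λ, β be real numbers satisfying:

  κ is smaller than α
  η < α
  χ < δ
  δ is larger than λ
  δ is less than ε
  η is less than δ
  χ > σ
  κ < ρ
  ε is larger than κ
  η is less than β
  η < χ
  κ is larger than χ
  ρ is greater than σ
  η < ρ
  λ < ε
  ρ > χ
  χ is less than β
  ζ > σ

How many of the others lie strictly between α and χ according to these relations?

Chaining upward from χ reaches: δ, κ, ρ, β, ε.
Chaining downward from α reaches: η, σ, κ.
Strictly between χ and α are those in both lists: κ — 1 element.

1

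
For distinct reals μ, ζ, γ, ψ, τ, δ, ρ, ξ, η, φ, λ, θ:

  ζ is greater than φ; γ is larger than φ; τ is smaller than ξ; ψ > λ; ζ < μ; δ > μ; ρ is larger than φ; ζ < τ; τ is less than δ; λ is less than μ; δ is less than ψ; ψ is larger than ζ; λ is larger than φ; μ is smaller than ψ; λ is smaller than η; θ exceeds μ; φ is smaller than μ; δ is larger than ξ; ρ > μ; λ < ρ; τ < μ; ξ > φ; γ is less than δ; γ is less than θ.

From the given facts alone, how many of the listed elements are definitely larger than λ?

From λ the given relations immediately reach μ, ρ, η, ψ.
From those, θ, δ — 6 in total.
No other element is forced above λ by the given relations, so the count is 6.

6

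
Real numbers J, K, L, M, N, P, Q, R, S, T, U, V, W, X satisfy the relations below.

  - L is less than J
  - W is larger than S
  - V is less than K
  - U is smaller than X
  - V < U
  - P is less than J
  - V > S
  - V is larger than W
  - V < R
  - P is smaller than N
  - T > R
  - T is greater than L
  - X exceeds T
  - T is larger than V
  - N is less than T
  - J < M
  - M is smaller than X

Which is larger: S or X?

X

S < W and W < V give S < V.
With V < R: S < W < V < R.
With R < T: S < W < V < R < T.
Then T < X extends the chain to X.
So S < X; X is the larger of the two.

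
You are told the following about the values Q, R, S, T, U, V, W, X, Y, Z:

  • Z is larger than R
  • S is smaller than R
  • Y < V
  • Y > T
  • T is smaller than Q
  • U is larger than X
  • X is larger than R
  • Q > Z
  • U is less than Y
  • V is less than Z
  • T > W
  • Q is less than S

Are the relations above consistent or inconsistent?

inconsistent

We have Z < Q stated directly, yet also Q < S < R < X < U < Y < V < Z by chaining the others — so Q < Z. Contradiction.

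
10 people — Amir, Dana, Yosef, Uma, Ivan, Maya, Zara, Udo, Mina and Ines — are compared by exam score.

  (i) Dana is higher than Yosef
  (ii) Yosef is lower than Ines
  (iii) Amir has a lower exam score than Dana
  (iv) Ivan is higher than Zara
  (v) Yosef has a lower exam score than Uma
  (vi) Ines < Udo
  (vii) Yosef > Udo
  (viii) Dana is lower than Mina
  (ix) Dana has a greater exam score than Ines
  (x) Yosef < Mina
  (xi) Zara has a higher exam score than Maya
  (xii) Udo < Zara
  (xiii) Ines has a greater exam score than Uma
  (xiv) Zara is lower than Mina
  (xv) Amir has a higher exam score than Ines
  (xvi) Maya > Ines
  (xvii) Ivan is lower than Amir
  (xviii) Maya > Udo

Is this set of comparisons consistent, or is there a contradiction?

inconsistent

Chaining the given relations yields Udo < Yosef < Uma < Ines, so Udo < Ines. But one relation states Ines < Udo. These cannot both hold.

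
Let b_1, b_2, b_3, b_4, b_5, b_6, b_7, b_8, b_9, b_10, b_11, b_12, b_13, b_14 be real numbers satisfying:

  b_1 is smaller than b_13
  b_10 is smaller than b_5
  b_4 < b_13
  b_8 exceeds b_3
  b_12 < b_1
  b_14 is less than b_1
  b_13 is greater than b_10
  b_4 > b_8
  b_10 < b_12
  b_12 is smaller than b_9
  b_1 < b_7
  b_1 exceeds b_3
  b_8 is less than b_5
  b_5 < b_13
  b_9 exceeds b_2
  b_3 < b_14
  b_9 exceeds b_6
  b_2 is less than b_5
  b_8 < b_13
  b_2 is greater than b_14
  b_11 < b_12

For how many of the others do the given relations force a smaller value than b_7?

The elements the relations force below b_7 are b_10, b_3, b_11, b_14, b_12, b_1 — no chain reaches any other.
That is 6.

6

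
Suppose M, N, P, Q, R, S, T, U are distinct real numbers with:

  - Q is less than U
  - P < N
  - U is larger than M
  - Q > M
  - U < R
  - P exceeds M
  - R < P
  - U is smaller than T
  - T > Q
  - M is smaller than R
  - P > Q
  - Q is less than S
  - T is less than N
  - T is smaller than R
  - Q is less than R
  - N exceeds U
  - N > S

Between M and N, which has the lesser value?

M < Q and Q < U give M < U.
Then U < T extends the chain to T.
With T < R: M < Q < U < T < R.
With R < P: M < Q < U < T < R < P.
Then P < N extends the chain to N.
So M < N; M is the smaller of the two.

M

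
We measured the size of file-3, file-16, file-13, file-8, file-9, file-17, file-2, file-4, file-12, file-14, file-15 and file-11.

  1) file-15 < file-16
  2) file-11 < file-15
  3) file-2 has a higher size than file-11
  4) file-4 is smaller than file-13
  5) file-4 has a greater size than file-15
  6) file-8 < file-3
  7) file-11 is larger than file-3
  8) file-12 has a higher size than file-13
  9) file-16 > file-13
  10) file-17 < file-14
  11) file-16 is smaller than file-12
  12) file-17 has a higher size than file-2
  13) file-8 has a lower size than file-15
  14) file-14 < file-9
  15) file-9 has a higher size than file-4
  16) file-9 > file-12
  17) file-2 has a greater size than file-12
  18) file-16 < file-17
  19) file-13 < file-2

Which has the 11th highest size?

file-3

Piecing the relations together gives one ordering: file-8 < file-3 < file-11 < file-15 < file-4 < file-13 < file-16 < file-12 < file-2 < file-17 < file-14 < file-9.
The 11th largest is file-3.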